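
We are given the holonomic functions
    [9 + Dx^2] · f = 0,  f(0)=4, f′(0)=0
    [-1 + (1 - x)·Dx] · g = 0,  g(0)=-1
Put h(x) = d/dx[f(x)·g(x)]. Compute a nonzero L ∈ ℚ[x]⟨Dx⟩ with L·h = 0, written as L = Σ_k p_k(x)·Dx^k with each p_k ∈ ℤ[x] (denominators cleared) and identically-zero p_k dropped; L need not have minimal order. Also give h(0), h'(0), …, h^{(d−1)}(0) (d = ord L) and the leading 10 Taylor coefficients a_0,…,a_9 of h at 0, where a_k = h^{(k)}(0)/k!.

f: a_k = 4, 0, -18, 0, 27/2, 0, -81/20, 0, 729/1120, 0, …
g: a_k = -1, -1, -1, -1, -1, -1, -1, -1, -1, -1, …
f·g: L₀ = L_f ⊗_s L_g, ord ≤ 2·1.
Derive L from L₀ (diff closure).
L = (7 - 18·x + 9·x^2) + (-2 + 2·x)·Dx + (1 - 2·x + x^2)·Dx^2  (order 2).
h: a_k = -4, 28, 42, 2, 5/2, 273/10, 637/20, 4367/140, 39303/1120, 44399/1120, …
ICs: h(0) = -4, h′(0) = 28.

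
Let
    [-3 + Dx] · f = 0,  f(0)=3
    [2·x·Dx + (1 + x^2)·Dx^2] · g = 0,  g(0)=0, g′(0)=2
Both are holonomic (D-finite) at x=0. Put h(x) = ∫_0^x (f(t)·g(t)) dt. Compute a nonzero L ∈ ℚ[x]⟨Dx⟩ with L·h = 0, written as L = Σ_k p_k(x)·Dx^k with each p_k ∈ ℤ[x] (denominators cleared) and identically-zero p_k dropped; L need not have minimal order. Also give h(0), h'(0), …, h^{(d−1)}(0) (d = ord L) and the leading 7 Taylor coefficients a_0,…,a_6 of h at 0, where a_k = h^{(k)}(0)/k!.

L = (9 - 6·x + 9·x^2)·Dx + (-6 + 2·x - 6·x^2)·Dx^2 + (1 + x^2)·Dx^3  (order 3).
h: a_k = 0, 0, 3, 6, 25/4, 21/5, 83/40, …
ICs: h(0) = 0, h′(0) = 0, h′′(0) = 6.

f: a_k = 3, 9, 27/2, 27/2, 81/8, 243/40, 243/80, …
g: a_k = 0, 2, 0, -2/3, 0, 2/5, 0, …
f·g: L₀ = L_f ⊗_s L_g, ord ≤ 1·2.
h=∫h₀ ⇒ L = L₀·Dx.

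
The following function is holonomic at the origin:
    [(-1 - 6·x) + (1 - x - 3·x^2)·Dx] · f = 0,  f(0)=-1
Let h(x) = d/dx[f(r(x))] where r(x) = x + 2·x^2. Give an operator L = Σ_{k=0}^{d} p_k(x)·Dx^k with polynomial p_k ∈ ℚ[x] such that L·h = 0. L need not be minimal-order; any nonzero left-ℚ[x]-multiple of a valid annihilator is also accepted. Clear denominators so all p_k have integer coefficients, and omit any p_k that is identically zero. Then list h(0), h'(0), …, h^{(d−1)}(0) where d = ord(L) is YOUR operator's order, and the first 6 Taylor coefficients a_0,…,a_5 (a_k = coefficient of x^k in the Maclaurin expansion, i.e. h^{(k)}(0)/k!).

L = (12 + 102·x + 366·x^2 + 1008·x^3 + 2808·x^4 + 4320·x^5 + 2880·x^6) + (-1 - 9·x - 21·x^2 + 50·x^3 + 360·x^4 + 792·x^5 + 1008·x^6 + 576·x^7)·Dx  (order 1).
h: a_k = -1, -12, -69, -308, -1380, -6054, …
ICs: h(0) = -1.

f: a_k = -1, -1, -4, -7, -19, -40, …
h₀=f(r): pull back L_f along r ⇒ L₀.
Derive L from L₀ (diff closure).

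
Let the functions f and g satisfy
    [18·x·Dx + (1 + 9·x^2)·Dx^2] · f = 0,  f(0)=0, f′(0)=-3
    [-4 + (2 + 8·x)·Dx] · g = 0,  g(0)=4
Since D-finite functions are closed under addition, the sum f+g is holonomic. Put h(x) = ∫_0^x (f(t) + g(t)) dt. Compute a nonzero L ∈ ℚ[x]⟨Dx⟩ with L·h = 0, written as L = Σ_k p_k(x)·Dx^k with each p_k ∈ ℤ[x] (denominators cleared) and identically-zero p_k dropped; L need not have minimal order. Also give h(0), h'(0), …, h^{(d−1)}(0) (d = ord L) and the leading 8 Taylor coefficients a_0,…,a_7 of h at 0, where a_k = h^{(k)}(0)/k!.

f: a_k = 0, -3, 0, 9, 0, -243/5, 0, 2187/7, …
g: a_k = 4, 8, -8, 16, -40, 112, -336, 1056, …
h₀=f+g: left-lcm gives L₀, ord ≤ 3.
∫: right-multiply L₀ by Dx.
L = (-36 - 360·x + 972·x^2 + 1944·x^3)·Dx^2 + (-30 - 144·x - 18·x^2 + 3888·x^3 + 6804·x^4)·Dx^3 + (-2 + 10·x + 108·x^2 + 306·x^3 + 1134·x^4 + 1944·x^5)·Dx^4  (order 4).
h: a_k = 0, 4, 5/2, -8/3, 25/4, -8, 317/30, -48, …
ICs: h(0) = 0, h′(0) = 4, h′′(0) = 5, h′′′(0) = -16.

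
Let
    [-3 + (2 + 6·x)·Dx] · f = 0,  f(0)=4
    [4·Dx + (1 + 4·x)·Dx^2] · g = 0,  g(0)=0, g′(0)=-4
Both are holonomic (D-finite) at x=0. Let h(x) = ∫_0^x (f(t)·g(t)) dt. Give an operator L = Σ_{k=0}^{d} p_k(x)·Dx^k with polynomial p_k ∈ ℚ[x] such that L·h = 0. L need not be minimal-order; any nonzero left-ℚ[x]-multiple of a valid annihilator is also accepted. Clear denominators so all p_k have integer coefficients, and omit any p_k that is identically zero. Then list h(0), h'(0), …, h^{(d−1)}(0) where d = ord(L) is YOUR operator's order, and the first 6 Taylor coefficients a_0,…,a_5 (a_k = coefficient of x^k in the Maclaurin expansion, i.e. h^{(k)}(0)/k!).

L = (3 + 36·x)·Dx + (4 + 12·x)·Dx^2 + (4 + 40·x + 132·x^2 + 144·x^3)·Dx^3  (order 3).
h: a_k = 0, 0, -8, 8/3, -29/6, 13, …
ICs: h(0) = 0, h′(0) = 0, h′′(0) = -16.

f: a_k = 4, 6, -9/2, 27/4, -405/32, 1701/64, …
g: a_k = 0, -4, 8, -64/3, 64, -1024/5, …
Sym-product of L_f,L_g gives L₀ (≤ ord 2).
h=∫h₀ ⇒ L = L₀·Dx.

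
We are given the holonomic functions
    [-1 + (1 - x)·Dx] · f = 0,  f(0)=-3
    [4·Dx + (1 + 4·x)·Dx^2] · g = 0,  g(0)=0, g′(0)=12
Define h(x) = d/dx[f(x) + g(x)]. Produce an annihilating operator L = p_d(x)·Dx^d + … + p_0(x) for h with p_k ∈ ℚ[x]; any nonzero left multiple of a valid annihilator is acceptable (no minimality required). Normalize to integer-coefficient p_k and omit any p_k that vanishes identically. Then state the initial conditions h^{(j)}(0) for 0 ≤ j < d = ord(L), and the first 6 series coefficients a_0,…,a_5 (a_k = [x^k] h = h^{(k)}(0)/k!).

L = (44 + 16·x) + (-13 + 56·x + 32·x^2)·Dx + (-3 - 11·x + 6·x^2 + 8·x^3)·Dx^2  (order 2).
h: a_k = 9, -54, 183, -780, 3057, -12306, …
ICs: h(0) = 9, h′(0) = -54.

f: a_k = -3, -3, -3, -3, -3, -3, …
g: a_k = 0, 12, -24, 64, -192, 3072/5, …
L₀ := lclm(L_f,L_g); ord L₀ ≤ 1+2.
Derive L from L₀ (diff closure).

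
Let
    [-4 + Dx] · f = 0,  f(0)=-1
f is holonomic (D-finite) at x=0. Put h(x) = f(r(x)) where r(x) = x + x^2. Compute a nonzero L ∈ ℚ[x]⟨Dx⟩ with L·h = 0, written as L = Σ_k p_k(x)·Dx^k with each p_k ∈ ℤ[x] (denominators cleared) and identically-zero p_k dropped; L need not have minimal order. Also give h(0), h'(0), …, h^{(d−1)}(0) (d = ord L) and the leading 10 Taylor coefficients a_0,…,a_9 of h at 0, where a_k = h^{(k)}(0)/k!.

f: a_k = -1, -4, -8, -32/3, -32/3, -128/15, -256/45, -1024/315, -512/315, -2048/2835, …
Substitute x→r, Dx→(1/r')Dx; clear ⇒ L₀.
L = (-4 - 8·x) + Dx  (order 1).
h: a_k = -1, -4, -12, -80/3, -152/3, -416/5, -5536/45, -52096/315, -1440/7, -675968/2835, …
ICs: h(0) = -1.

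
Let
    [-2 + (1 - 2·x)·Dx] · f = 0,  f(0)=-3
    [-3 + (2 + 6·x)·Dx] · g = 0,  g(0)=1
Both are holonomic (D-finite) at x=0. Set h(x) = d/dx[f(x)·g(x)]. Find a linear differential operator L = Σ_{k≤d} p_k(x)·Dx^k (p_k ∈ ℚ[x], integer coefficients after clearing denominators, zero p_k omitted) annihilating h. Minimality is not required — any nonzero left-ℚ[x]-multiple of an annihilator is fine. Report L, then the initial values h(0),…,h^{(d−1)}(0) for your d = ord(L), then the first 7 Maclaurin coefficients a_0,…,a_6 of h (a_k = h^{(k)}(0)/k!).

f: a_k = -3, -6, -12, -24, -48, -96, -192, …
g: a_k = 1, 3/2, -9/8, 27/16, -405/128, 1701/256, -15309/1024, …
f·g: L₀ = L_f ⊗_s L_g, ord ≤ 1·1.
h=h₀': d/dx-closure on L₀ ⇒ L.
L = (47 + 252·x + 108·x^2) + (-14 - 26·x + 72·x^2 + 72·x^3)·Dx  (order 1).
h: a_k = -21/2, -141/4, -1935/16, -9105/32, -207615/256, -858771/512, -9530787/2048, …
ICs: h(0) = -21/2.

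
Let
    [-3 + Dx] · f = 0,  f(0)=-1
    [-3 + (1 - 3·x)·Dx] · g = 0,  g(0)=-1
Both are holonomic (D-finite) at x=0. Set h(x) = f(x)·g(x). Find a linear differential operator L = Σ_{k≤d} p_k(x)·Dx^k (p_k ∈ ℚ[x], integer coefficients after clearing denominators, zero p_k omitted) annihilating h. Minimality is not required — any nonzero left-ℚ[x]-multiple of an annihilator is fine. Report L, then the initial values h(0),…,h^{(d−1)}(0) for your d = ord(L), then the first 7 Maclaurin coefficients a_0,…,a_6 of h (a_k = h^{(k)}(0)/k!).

L = (6 - 9·x) + (-1 + 3·x)·Dx  (order 1).
h: a_k = 1, 6, 45/2, 72, 1755/8, 13203/20, 158517/80, …
ICs: h(0) = 1.

f: a_k = -1, -3, -9/2, -9/2, -27/8, -81/40, -81/80, …
g: a_k = -1, -3, -9, -27, -81, -243, -729, …
h₀=f·g: eliminate ⇒ L₀, order ≤ 1·1.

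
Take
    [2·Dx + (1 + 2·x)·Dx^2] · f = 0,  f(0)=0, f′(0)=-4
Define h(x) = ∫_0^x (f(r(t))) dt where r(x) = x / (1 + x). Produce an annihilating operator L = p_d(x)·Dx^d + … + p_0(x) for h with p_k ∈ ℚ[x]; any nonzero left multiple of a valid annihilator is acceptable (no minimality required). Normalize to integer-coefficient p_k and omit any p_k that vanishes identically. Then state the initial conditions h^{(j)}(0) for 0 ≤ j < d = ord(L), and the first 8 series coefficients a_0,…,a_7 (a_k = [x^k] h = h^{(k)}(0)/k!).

f: a_k = 0, -4, 4, -16/3, 8, -64/5, 64/3, -256/7, …
f∘r: x↦r, Dx↦Dx/r' in L_f ⇒ L₀.
h=∫₀ˣh₀: take L = L₀·Dx.
L = (4 + 6·x)·Dx^2 + (1 + 4·x + 3·x^2)·Dx^3  (order 3).
h: a_k = 0, 0, -2, 8/3, -13/3, 8, -242/15, 104/3, …
ICs: h(0) = 0, h′(0) = 0, h′′(0) = -4.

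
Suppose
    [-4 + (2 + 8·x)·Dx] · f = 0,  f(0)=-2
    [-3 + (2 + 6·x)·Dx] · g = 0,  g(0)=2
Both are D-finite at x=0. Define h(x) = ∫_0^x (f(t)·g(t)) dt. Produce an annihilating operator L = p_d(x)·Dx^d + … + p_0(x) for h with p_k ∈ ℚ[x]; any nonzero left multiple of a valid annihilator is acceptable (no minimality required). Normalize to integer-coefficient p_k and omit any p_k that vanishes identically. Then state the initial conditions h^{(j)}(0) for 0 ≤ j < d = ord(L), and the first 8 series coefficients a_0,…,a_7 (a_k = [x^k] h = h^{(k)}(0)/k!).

L = (-7 - 24·x)·Dx + (2 + 14·x + 24·x^2)·Dx^2  (order 2).
h: a_k = 0, -4, -7, 1/6, -7/16, 197/160, -1393/384, 19797/1792, …
ICs: h(0) = 0, h′(0) = -4.

f: a_k = -2, -4, 4, -8, 20, -56, 168, -528, …
g: a_k = 2, 3, -9/4, 27/8, -405/64, 1701/128, -15309/512, 72171/1024, …
Product ⇒ symmetric product L₀, ord ≤ 1.
∫: right-multiply L₀ by Dx.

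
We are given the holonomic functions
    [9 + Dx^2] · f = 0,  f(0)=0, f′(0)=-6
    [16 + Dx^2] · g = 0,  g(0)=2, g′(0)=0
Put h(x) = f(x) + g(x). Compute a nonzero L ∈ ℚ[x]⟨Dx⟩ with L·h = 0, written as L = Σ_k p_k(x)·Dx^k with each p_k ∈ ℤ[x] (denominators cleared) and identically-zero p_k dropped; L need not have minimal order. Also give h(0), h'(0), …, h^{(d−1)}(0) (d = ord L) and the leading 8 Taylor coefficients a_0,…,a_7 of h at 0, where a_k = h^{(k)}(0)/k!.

f: a_k = 0, -6, 0, 9, 0, -81/20, 0, 243/280, …
g: a_k = 2, 0, -16, 0, 64/3, 0, -512/45, 0, …
h₀=f+g: left-lcm gives L₀, ord ≤ 4.
L = 144 + 25·Dx^2 + Dx^4  (order 4).
h: a_k = 2, -6, -16, 9, 64/3, -81/20, -512/45, 243/280, …
ICs: h(0) = 2, h′(0) = -6, h′′(0) = -32, h′′′(0) = 54.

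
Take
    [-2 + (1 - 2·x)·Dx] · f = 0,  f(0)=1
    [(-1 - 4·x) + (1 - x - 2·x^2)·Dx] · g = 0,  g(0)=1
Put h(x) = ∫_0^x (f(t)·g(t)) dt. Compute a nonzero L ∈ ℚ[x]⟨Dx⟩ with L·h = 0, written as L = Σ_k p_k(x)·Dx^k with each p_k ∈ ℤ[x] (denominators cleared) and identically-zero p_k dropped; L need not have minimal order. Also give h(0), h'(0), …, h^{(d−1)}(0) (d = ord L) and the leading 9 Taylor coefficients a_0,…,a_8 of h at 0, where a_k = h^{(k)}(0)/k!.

L = (3 + 6·x)·Dx + (-1 + x + 2·x^2)·Dx^2  (order 2).
h: a_k = 0, 1, 3/2, 3, 23/4, 57/5, 45/2, 313/7, 711/8, …
ICs: h(0) = 0, h′(0) = 1.

f: a_k = 1, 2, 4, 8, 16, 32, 64, 128, 256, …
g: a_k = 1, 1, 3, 5, 11, 21, 43, 85, 171, …
Product ⇒ symmetric product L₀, ord ≤ 1.
Integrate: L := L₀·Dx.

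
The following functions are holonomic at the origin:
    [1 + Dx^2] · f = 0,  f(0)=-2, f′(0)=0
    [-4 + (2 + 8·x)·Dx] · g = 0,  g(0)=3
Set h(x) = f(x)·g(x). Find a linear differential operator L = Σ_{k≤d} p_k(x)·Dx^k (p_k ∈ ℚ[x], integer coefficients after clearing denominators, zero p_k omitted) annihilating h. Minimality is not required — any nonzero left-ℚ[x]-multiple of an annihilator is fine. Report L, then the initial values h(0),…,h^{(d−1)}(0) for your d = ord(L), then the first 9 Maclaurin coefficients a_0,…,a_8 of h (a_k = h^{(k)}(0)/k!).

f: a_k = -2, 0, 1, 0, -1/12, 0, 1/360, 0, -1/20160, …
g: a_k = 3, 6, -6, 12, -30, 84, -252, 792, -2574, …
Sym-product of L_f,L_g gives L₀ (≤ ord 2).
L = (13 + 8·x + 16·x^2) + (-4 - 16·x)·Dx + (1 + 8·x + 16·x^2)·Dx^2  (order 2).
h: a_k = -6, -12, 15, -18, 215/4, -313/2, 56941/120, -90059/60, 32917807/6720, …
ICs: h(0) = -6, h′(0) = -12.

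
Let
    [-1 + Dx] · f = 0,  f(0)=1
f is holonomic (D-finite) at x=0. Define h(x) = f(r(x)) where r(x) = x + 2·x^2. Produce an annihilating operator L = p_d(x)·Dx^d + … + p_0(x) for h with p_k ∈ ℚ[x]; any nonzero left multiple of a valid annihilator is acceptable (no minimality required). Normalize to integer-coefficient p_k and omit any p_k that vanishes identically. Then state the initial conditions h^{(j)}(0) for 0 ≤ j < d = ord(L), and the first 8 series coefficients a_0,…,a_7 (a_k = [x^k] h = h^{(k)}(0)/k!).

f: a_k = 1, 1, 1/2, 1/6, 1/24, 1/120, 1/720, 1/5040, …
h₀=f(r): pull back L_f along r ⇒ L₀.
L = (-1 - 4·x) + Dx  (order 1).
h: a_k = 1, 1, 5/2, 13/6, 73/24, 281/120, 1741/720, 1697/1008, …
ICs: h(0) = 1.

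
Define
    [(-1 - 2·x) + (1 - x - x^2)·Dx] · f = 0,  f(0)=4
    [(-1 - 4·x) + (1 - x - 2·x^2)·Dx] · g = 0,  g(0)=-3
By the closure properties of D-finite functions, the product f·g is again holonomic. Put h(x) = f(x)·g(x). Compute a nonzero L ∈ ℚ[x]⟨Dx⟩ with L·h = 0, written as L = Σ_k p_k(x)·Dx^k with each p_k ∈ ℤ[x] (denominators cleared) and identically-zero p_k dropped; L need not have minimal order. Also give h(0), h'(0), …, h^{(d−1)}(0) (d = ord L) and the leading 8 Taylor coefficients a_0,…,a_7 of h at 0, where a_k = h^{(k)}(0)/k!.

L = (-2 - 4·x + 9·x^2 + 8·x^3) + (1 - 2·x - 2·x^2 + 3·x^3 + 2·x^4)·Dx  (order 1).
h: a_k = -12, -24, -72, -156, -360, -768, -1644, -3432, …
ICs: h(0) = -12.

f: a_k = 4, 4, 8, 12, 20, 32, 52, 84, …
g: a_k = -3, -3, -9, -15, -33, -63, -129, -255, …
L₀ := L_f ⊗_s L_g (sym. prod.), ord ≤ 1.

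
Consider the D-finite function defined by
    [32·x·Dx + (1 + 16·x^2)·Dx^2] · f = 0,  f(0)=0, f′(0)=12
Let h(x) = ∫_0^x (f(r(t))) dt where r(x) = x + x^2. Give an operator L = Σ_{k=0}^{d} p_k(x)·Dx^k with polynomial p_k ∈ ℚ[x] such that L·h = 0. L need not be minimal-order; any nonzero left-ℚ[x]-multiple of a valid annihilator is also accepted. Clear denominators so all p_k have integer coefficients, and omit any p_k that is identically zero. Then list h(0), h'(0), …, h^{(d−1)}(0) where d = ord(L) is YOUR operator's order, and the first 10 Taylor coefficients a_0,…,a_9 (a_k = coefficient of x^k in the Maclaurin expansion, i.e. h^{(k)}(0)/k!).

f: a_k = 0, 12, 0, -64, 0, 3072/5, 0, -49152/7, 0, 262144/3, …
Substitute x→r, Dx→(1/r')Dx; clear ⇒ L₀.
∫: right-multiply L₀ by Dx.
L = (-2 + 32·x + 128·x^2 + 192·x^3 + 96·x^4)·Dx^2 + (1 + 2·x + 16·x^2 + 64·x^3 + 80·x^4 + 32·x^5)·Dx^3  (order 3).
h: a_k = 0, 0, 6, 4, -16, -192/5, 352/5, 3008/7, -768/7, -14336/3, …
ICs: h(0) = 0, h′(0) = 0, h′′(0) = 12.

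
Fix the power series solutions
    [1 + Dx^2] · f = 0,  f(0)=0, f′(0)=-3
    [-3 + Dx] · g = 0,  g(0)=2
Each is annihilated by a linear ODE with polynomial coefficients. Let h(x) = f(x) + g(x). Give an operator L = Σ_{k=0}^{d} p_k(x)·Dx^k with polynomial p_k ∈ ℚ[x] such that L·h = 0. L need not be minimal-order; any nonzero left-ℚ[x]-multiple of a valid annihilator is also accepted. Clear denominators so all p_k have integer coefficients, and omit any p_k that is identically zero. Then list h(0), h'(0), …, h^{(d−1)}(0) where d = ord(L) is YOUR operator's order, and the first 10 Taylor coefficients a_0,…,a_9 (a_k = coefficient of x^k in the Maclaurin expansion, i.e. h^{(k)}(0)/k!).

f: a_k = 0, -3, 0, 1/2, 0, -1/40, 0, 1/1680, 0, -1/120960, …
g: a_k = 2, 6, 9, 9, 27/4, 81/20, 81/40, 243/280, 729/2240, 243/2240, …
f+g: L₀ = lclm(L_f,L_g), ord ≤ 2+1.
L = -3 + Dx - 3·Dx^2 + Dx^3  (order 3).
h: a_k = 2, 3, 9, 19/2, 27/4, 161/40, 81/40, 1459/1680, 729/2240, 13121/120960, …
ICs: h(0) = 2, h′(0) = 3, h′′(0) = 18.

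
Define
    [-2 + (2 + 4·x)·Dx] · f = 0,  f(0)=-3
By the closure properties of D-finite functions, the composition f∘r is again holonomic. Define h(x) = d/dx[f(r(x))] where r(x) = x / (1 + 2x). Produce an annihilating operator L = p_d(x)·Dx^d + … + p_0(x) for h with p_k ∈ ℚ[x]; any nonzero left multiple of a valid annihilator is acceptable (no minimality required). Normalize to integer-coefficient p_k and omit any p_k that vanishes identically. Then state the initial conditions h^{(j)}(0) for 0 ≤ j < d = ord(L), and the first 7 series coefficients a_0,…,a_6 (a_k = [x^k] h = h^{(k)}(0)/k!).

L = (-5 - 16·x) + (-1 - 6·x - 8·x^2)·Dx  (order 1).
h: a_k = -3, 15, -117/2, 423/2, -5985/8, 21177/8, -151305/16, …
ICs: h(0) = -3.

f: a_k = -3, -3, 3/2, -3/2, 15/8, -21/8, 63/16, …
f∘r: x↦r, Dx↦Dx/r' in L_f ⇒ L₀.
Derive L from L₀ (diff closure).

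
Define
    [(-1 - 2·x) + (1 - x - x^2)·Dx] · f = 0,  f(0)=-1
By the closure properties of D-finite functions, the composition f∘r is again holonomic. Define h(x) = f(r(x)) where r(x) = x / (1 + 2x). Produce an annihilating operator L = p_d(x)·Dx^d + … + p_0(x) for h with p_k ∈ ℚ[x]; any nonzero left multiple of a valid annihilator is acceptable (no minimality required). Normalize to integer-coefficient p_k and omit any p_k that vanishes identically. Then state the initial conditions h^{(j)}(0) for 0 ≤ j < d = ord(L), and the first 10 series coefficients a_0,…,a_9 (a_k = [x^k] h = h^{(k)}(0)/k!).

L = (-1 - 4·x) + (1 + 5·x + 7·x^2 + 2·x^3)·Dx  (order 1).
h: a_k = -1, -1, 0, 1, -3, 8, -21, 55, -144, 377, …
ICs: h(0) = -1.

f: a_k = -1, -1, -2, -3, -5, -8, -13, -21, -34, -55, …
f∘r: x↦r, Dx↦Dx/r' in L_f ⇒ L₀.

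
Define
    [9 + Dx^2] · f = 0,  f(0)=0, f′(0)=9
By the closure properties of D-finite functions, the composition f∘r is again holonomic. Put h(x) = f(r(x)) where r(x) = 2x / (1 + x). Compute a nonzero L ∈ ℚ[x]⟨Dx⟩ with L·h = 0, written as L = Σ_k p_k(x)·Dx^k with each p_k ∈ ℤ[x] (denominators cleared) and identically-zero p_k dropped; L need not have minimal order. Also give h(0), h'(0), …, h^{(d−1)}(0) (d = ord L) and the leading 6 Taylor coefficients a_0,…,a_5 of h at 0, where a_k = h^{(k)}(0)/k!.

f: a_k = 0, 9, 0, -27/2, 0, 243/40, …
L₀ from L_f via x↦r, Dx↦r'^{-1}Dx.
L = 36 + (2 + 6·x + 6·x^2 + 2·x^3)·Dx + (1 + 4·x + 6·x^2 + 4·x^3 + x^4)·Dx^2  (order 2).
h: a_k = 0, 18, -18, -90, 306, -2178/5, …
ICs: h(0) = 0, h′(0) = 18.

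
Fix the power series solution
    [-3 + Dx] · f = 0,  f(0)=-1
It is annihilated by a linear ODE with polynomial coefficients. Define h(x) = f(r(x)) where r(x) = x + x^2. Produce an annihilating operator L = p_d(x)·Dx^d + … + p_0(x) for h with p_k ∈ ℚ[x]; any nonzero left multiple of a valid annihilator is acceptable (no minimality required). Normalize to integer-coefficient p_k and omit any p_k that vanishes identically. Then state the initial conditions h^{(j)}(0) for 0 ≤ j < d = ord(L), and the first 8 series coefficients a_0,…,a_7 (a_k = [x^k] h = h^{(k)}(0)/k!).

f: a_k = -1, -3, -9/2, -9/2, -27/8, -81/40, -81/80, -243/560, …
L₀ from L_f via x↦r, Dx↦r'^{-1}Dx.
L = (-3 - 6·x) + Dx  (order 1).
h: a_k = -1, -3, -15/2, -27/2, -171/8, -1161/40, -2871/80, -4509/112, …
ICs: h(0) = -1.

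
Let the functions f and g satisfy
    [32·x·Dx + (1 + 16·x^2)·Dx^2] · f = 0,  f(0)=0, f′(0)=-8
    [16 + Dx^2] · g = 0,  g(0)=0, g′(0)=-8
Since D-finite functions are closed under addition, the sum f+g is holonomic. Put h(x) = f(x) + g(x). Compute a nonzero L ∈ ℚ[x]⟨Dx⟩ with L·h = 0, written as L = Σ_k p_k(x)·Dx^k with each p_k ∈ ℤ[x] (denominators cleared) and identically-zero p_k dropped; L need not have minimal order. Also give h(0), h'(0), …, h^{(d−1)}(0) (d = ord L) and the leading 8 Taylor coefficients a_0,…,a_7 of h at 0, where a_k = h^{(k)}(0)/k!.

L = (-5632·x + 114688·x^3 + 131072·x^5)·Dx + (-16 + 1792·x^2 + 36864·x^4 + 65536·x^6)·Dx^2 + (-352·x + 7168·x^3 + 8192·x^5)·Dx^3 + (-1 + 112·x^2 + 2304·x^4 + 4096·x^6)·Dx^4  (order 4).
h: a_k = 0, -16, 0, 64, 0, -1280/3, 0, 210944/45, …
ICs: h(0) = 0, h′(0) = -16, h′′(0) = 0, h′′′(0) = 384.

f: a_k = 0, -8, 0, 128/3, 0, -2048/5, 0, 32768/7, …
g: a_k = 0, -8, 0, 64/3, 0, -256/15, 0, 2048/315, …
L₀ := lclm(L_f,L_g); ord L₀ ≤ 2+2.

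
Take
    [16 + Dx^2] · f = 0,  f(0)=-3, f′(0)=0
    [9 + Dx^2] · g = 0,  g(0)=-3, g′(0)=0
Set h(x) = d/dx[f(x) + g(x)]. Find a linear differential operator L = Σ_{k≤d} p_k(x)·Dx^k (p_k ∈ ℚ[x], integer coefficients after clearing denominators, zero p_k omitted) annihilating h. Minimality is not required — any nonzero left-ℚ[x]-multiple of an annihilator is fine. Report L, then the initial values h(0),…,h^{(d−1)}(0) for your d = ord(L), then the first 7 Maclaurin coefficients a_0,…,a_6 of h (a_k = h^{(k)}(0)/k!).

L = 144 + 25·Dx^2 + Dx^4  (order 4).
h: a_k = 0, 75, 0, -337/2, 0, 965/8, 0, …
ICs: h(0) = 0, h′(0) = 75, h′′(0) = 0, h′′′(0) = -1011.

f: a_k = -3, 0, 24, 0, -32, 0, 256/15, …
g: a_k = -3, 0, 27/2, 0, -81/8, 0, 243/80, …
Sum ⇒ L₀ = lclm(L_f,L_g) in ℚ(x)⟨Dx⟩.
h₀' ⇒ L via d/dx closure of L₀.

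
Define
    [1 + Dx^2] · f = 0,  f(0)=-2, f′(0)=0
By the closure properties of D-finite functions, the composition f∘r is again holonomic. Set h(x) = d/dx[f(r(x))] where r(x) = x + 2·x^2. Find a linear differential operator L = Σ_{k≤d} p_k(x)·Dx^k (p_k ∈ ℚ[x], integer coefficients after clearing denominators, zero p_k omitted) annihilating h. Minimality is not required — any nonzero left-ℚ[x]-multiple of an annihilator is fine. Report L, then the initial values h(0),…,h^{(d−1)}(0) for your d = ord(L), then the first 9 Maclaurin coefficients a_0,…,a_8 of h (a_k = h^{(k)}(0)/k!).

f: a_k = -2, 0, 1, 0, -1/12, 0, 1/360, 0, -1/20160, …
Substitute x→r, Dx→(1/r')Dx; clear ⇒ L₀.
h₀' ⇒ L via d/dx closure of L₀.
L = (49 + 16·x + 96·x^2 + 256·x^3 + 256·x^4) + (-12 - 48·x)·Dx + (1 + 8·x + 16·x^2)·Dx^2  (order 2).
h: a_k = 0, 2, 12, 47/3, -10/3, -719/60, -553/30, -23521/2520, 559/140, …
ICs: h(0) = 0, h′(0) = 2.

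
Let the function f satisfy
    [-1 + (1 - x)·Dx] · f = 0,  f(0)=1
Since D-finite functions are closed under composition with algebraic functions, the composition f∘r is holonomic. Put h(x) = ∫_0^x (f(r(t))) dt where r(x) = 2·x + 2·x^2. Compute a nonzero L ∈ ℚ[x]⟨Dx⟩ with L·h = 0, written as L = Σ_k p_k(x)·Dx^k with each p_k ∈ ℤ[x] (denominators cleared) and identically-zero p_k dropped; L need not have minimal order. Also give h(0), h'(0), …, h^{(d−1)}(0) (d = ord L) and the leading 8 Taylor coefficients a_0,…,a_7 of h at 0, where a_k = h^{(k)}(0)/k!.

L = (2 + 4·x)·Dx + (-1 + 2·x + 2·x^2)·Dx^2  (order 2).
h: a_k = 0, 1, 1, 2, 4, 44/5, 20, 328/7, …
ICs: h(0) = 0, h′(0) = 1.

f: a_k = 1, 1, 1, 1, 1, 1, 1, 1, …
Substitute x→r, Dx→(1/r')Dx; clear ⇒ L₀.
h=∫₀ˣh₀: take L = L₀·Dx.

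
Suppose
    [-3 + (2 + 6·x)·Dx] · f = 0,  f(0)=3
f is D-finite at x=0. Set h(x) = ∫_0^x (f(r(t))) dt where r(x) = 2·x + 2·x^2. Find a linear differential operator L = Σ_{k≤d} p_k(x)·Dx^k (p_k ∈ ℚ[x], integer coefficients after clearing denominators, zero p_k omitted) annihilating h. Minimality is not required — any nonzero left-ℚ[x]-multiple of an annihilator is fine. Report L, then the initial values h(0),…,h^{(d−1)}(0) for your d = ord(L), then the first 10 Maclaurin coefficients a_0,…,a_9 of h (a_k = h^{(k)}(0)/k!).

f: a_k = 3, 9/2, -27/8, 81/16, -1215/128, 5103/256, -45927/1024, 216513/2048, -8444007/32768, 42220035/65536, …
Substitute x→r, Dx→(1/r')Dx; clear ⇒ L₀.
h=∫₀ˣh₀: take L = L₀·Dx.
L = (-3 - 6·x)·Dx + (1 + 6·x + 6·x^2)·Dx^2  (order 2).
h: a_k = 0, 3, 9/2, -3/2, 27/8, -351/40, 405/16, -8829/112, 33291/128, -114831/128, …
ICs: h(0) = 0, h′(0) = 3.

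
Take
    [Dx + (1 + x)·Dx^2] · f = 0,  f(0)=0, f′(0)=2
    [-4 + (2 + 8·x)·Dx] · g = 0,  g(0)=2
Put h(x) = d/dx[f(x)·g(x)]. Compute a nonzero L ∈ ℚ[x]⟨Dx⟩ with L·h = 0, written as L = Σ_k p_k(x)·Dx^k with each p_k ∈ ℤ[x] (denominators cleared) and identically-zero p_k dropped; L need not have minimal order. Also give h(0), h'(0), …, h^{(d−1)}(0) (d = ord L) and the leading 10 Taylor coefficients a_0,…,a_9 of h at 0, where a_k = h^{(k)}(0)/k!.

L = (-4 + 40·x + 8·x^2) + (28 + 174·x + 264·x^2 + 64·x^3)·Dx + (5 + 47·x + 138·x^2 + 128·x^3 + 32·x^4)·Dx^2  (order 2).
h: a_k = 4, 12, -32, 260/3, -778/3, 4208/5, -43228/15, 1072268/105, -259079/7, 8583650/63, …
ICs: h(0) = 4, h′(0) = 12.

f: a_k = 0, 2, -1, 2/3, -1/2, 2/5, -1/3, 2/7, -1/4, 2/9, …
g: a_k = 2, 4, -4, 8, -20, 56, -168, 528, -1716, 5720, …
h₀=f·g: eliminate ⇒ L₀, order ≤ 2·1.
h=h₀': d/dx-closure on L₀ ⇒ L.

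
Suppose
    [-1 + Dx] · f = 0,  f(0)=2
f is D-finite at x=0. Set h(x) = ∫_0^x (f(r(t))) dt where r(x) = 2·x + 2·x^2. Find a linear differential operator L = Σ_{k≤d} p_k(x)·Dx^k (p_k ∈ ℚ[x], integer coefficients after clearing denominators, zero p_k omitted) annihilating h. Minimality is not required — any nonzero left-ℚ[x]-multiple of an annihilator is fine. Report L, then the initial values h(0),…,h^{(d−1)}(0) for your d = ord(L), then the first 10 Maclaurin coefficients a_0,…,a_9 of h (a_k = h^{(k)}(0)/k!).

L = (-2 - 4·x)·Dx + Dx^2  (order 2).
h: a_k = 0, 2, 2, 8/3, 8/3, 8/3, 104/45, 608/315, 464/315, 3056/2835, …
ICs: h(0) = 0, h′(0) = 2.

f: a_k = 2, 2, 1, 1/3, 1/12, 1/60, 1/360, 1/2520, 1/20160, 1/181440, …
L₀ from L_f via x↦r, Dx↦r'^{-1}Dx.
Integrate: L := L₀·Dx.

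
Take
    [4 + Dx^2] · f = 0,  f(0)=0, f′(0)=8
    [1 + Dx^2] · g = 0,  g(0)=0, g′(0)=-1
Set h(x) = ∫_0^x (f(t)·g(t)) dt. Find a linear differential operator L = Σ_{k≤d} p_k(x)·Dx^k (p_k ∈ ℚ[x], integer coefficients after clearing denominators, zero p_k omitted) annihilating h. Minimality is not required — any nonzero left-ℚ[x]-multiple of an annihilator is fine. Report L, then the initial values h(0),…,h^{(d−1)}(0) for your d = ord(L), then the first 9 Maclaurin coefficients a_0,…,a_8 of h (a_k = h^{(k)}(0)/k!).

L = 9·Dx + 10·Dx^3 + Dx^5  (order 5).
h: a_k = 0, 0, 0, -8/3, 0, 4/3, 0, -13/45, 0, …
ICs: h(0) = 0, h′(0) = 0, h′′(0) = 0, h′′′(0) = -16, h′′′′(0) = 0.

f: a_k = 0, 8, 0, -16/3, 0, 16/15, 0, -32/315, 0, …
g: a_k = 0, -1, 0, 1/6, 0, -1/120, 0, 1/5040, 0, …
f·g: L₀ = L_f ⊗_s L_g, ord ≤ 2·2.
∫: right-multiply L₀ by Dx.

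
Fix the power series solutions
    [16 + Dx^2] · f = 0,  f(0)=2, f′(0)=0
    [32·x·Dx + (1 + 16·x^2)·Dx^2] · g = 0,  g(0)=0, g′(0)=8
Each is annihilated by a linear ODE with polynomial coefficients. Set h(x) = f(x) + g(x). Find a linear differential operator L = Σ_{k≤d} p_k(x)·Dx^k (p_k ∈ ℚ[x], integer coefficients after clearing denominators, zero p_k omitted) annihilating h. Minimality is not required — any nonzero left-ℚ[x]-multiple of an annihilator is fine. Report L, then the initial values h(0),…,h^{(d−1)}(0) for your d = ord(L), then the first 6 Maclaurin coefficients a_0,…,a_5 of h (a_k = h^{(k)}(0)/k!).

f: a_k = 2, 0, -16, 0, 64/3, 0, …
g: a_k = 0, 8, 0, -128/3, 0, 2048/5, …
f+g: L₀ = lclm(L_f,L_g), ord ≤ 2+2.
L = (-5632·x + 114688·x^3 + 131072·x^5)·Dx + (-16 + 1792·x^2 + 36864·x^4 + 65536·x^6)·Dx^2 + (-352·x + 7168·x^3 + 8192·x^5)·Dx^3 + (-1 + 112·x^2 + 2304·x^4 + 4096·x^6)·Dx^4  (order 4).
h: a_k = 2, 8, -16, -128/3, 64/3, 2048/5, …
ICs: h(0) = 2, h′(0) = 8, h′′(0) = -32, h′′′(0) = -256.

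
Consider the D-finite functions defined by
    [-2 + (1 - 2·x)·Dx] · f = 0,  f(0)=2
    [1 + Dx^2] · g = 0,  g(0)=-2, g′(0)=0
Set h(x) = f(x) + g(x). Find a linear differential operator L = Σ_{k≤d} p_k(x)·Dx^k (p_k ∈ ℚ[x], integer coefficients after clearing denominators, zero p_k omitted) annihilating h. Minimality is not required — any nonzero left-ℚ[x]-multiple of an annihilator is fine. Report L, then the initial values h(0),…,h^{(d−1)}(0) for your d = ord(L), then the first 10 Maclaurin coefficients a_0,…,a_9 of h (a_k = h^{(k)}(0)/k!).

L = (50 - 8·x + 8·x^2) + (-9 + 22·x - 12·x^2 + 8·x^3)·Dx + (50 - 8·x + 8·x^2)·Dx^2 + (-9 + 22·x - 12·x^2 + 8·x^3)·Dx^3  (order 3).
h: a_k = 0, 4, 9, 16, 383/12, 64, 46081/360, 256, 10321919/20160, 1024, …
ICs: h(0) = 0, h′(0) = 4, h′′(0) = 18.

f: a_k = 2, 4, 8, 16, 32, 64, 128, 256, 512, 1024, …
g: a_k = -2, 0, 1, 0, -1/12, 0, 1/360, 0, -1/20160, 0, …
L₀ := lclm(L_f,L_g); ord L₀ ≤ 1+2.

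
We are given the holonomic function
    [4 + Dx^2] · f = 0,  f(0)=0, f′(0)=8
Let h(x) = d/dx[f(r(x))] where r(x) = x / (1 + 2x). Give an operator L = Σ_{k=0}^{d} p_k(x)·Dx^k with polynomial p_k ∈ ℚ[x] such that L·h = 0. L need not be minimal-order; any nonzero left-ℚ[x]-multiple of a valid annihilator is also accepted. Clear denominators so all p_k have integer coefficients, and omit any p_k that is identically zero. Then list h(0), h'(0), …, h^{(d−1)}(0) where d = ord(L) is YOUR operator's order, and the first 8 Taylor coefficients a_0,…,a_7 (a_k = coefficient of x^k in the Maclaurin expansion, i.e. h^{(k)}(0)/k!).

f: a_k = 0, 8, 0, -16/3, 0, 16/15, 0, -32/315, …
Substitute x→r, Dx→(1/r')Dx; clear ⇒ L₀.
h₀' ⇒ L via d/dx closure of L₀.
L = (28 + 96·x + 96·x^2) + (12 + 72·x + 144·x^2 + 96·x^3)·Dx + (1 + 8·x + 24·x^2 + 32·x^3 + 16·x^4)·Dx^2  (order 2).
h: a_k = 8, -32, 80, -128, 16/3, 960, -221792/45, 814592/45, …
ICs: h(0) = 8, h′(0) = -32.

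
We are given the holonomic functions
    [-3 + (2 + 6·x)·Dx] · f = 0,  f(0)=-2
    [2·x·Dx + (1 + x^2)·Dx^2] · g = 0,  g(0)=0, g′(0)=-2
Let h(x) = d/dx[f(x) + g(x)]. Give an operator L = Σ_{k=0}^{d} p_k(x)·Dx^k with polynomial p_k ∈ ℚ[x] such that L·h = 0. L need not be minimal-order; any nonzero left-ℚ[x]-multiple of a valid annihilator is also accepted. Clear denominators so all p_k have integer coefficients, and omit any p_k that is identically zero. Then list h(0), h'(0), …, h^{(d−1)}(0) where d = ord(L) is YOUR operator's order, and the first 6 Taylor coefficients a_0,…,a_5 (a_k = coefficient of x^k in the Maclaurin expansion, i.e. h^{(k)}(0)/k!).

f: a_k = -2, -3, 9/4, -27/8, 405/64, -1701/128, …
g: a_k = 0, -2, 0, 2/3, 0, -2/5, …
h₀=f+g: left-lcm gives L₀, ord ≤ 3.
Derive L from L₀ (diff closure).
L = (-12 - 90·x + 36·x^2 + 54·x^3) + (-35 - 48·x - 102·x^2 + 144·x^3 + 189·x^4)·Dx + (-6 - 10·x + 36·x^2 + 44·x^3 + 42·x^4 + 54·x^5)·Dx^2  (order 2).
h: a_k = -5, 9/2, -65/8, 405/16, -8761/128, 45927/256, …
ICs: h(0) = -5, h′(0) = 9/2.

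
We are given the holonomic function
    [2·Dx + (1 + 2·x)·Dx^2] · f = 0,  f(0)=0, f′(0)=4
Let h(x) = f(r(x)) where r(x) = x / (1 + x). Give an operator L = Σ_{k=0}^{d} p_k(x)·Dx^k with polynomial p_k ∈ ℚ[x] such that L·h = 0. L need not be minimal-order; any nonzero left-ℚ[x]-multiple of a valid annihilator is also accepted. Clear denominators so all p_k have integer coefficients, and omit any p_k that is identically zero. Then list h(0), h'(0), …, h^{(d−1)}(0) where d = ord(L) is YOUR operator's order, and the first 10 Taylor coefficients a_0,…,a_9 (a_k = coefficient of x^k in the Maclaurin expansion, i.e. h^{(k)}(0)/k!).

f: a_k = 0, 4, -4, 16/3, -8, 64/5, -64/3, 256/7, -64, 1024/9, …
Change of var in L_f (x↦r) gives L₀.
L = (4 + 6·x)·Dx + (1 + 4·x + 3·x^2)·Dx^2  (order 2).
h: a_k = 0, 4, -8, 52/3, -40, 484/5, -728/3, 4372/7, -1640, 39364/9, …
ICs: h(0) = 0, h′(0) = 4.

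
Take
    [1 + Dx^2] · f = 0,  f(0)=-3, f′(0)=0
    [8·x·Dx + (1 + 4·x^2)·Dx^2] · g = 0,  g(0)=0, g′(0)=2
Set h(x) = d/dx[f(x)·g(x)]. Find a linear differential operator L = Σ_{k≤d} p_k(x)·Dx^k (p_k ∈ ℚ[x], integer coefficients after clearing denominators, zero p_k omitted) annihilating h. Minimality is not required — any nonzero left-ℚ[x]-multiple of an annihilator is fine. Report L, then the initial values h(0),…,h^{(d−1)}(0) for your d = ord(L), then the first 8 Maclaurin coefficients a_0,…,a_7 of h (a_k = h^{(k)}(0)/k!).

f: a_k = -3, 0, 3/2, 0, -1/8, 0, 1/240, 0, …
g: a_k = 0, 2, 0, -8/3, 0, 32/5, 0, -128/7, …
f·g: L₀ = L_f ⊗_s L_g, ord ≤ 2·2.
Differentiate: ansatz ord ≤ ord L₀ ⇒ L.
L = (3893 + 34584·x^2 + 286832·x^4 + 57600·x^6 + 768·x^8 - 10240·x^10 + 4096·x^12) + (2192·x + 44864·x^3 + 156160·x^5 + 51200·x^7 + 20480·x^9 + 16384·x^11)·Dx + (3978 + 36208·x^2 + 296160·x^4 + 76288·x^6 + 9728·x^8 - 4096·x^10 + 8192·x^12)·Dx^2 + (2192·x + 44864·x^3 + 156160·x^5 + 51200·x^7 + 20480·x^9 + 16384·x^11)·Dx^3 + (85 + 1624·x^2 + 9328·x^4 + 18688·x^6 + 8960·x^8 + 6144·x^10 + 4096·x^12)·Dx^4  (order 4).
h: a_k = -6, 0, 33, 0, -469/4, 0, 54431/120, 0, …
ICs: h(0) = -6, h′(0) = 0, h′′(0) = 66, h′′′(0) = 0.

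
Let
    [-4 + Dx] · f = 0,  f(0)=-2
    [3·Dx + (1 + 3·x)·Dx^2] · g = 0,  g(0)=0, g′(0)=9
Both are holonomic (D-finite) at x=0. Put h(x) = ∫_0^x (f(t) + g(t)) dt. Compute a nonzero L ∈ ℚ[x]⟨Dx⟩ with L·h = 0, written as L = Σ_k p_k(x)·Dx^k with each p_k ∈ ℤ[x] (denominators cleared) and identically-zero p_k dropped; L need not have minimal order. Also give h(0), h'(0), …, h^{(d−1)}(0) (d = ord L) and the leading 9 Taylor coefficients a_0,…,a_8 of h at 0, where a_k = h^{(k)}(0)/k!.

L = (-120 - 144·x)·Dx^2 + (2 - 96·x - 144·x^2)·Dx^3 + (7 + 33·x + 36·x^2)·Dx^4  (order 4).
h: a_k = 0, -2, 1/2, -59/6, 17/12, -197/12, 1931/90, -33829/630, 293197/2520, …
ICs: h(0) = 0, h′(0) = -2, h′′(0) = 1, h′′′(0) = -59.

f: a_k = -2, -8, -16, -64/3, -64/3, -256/15, -512/45, -2048/315, -1024/315, …
g: a_k = 0, 9, -27/2, 27, -243/4, 729/5, -729/2, 6561/7, -19683/8, …
Sum ⇒ L₀ = lclm(L_f,L_g) in ℚ(x)⟨Dx⟩.
h=∫₀ˣh₀: take L = L₀·Dx.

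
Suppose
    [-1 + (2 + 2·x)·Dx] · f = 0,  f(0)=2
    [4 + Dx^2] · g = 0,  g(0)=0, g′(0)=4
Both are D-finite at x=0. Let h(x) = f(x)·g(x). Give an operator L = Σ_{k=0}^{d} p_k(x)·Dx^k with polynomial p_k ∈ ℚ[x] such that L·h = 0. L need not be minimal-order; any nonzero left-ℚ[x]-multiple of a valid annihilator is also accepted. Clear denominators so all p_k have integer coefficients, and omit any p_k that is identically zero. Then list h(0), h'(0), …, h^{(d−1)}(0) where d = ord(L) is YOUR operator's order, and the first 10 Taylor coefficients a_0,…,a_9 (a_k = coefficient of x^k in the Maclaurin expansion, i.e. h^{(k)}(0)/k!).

L = (19 + 32·x + 16·x^2) + (-4 - 4·x)·Dx + (4 + 8·x + 4·x^2)·Dx^2  (order 2).
h: a_k = 0, 8, 4, -19/3, -13/6, 341/240, 67/160, -7687/40320, -17/16128, -216983/11612160, …
ICs: h(0) = 0, h′(0) = 8.

f: a_k = 2, 1, -1/4, 1/8, -5/64, 7/128, -21/512, 33/1024, -429/16384, 715/32768, …
g: a_k = 0, 4, 0, -8/3, 0, 8/15, 0, -16/315, 0, 8/2835, …
L₀ := L_f ⊗_s L_g (sym. prod.), ord ≤ 2.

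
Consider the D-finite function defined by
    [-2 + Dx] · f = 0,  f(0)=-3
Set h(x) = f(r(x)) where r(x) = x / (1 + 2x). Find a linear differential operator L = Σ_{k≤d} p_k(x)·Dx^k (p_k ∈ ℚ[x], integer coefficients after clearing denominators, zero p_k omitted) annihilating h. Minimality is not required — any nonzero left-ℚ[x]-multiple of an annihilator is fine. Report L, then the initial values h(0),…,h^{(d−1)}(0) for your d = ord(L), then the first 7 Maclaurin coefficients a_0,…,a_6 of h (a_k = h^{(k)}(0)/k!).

L = -2 + (1 + 4·x + 4·x^2)·Dx  (order 1).
h: a_k = -3, -6, 6, -4, -2, 76/5, -604/15, …
ICs: h(0) = -3.

f: a_k = -3, -6, -6, -4, -2, -4/5, -4/15, …
Change of var in L_f (x↦r) gives L₀.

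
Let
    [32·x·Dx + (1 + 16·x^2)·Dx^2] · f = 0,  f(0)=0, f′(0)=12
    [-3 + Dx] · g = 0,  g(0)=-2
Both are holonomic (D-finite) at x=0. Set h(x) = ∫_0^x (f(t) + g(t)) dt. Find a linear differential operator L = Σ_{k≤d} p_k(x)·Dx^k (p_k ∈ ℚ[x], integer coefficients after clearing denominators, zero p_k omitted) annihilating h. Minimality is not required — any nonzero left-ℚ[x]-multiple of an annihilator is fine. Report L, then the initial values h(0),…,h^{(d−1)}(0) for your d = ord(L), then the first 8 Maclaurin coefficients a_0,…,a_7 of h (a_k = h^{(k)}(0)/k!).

L = (96 - 288·x - 4608·x^2 - 4608·x^3)·Dx^2 + (-41 + 1248·x^2 - 2304·x^4)·Dx^3 + (3 + 32·x + 96·x^2 + 512·x^3 + 768·x^4)·Dx^4  (order 4).
h: a_k = 0, -2, 3, -3, -73/4, -27/20, 4069/40, -81/280, …
ICs: h(0) = 0, h′(0) = -2, h′′(0) = 6, h′′′(0) = -18.

f: a_k = 0, 12, 0, -64, 0, 3072/5, 0, -49152/7, …
g: a_k = -2, -6, -9, -9, -27/4, -81/20, -81/40, -243/280, …
Weyl lclm of L_f,L_g ⇒ L₀ (ord ≤ 3).
h=∫h₀ ⇒ L = L₀·Dx.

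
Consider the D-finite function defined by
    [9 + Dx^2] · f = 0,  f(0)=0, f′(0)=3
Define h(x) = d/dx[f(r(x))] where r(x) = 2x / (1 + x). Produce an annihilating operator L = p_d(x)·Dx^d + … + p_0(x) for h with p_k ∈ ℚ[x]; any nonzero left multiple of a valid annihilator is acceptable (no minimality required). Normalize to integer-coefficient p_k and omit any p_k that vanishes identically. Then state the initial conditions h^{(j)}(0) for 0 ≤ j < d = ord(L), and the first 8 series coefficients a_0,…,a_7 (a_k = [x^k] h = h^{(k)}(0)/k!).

L = (42 + 12·x + 6·x^2) + (6 + 18·x + 18·x^2 + 6·x^3)·Dx + (1 + 4·x + 6·x^2 + 4·x^3 + x^4)·Dx^2  (order 2).
h: a_k = 6, -12, -90, 408, -726, 180, 13386/5, -45168/5, …
ICs: h(0) = 6, h′(0) = -12.

f: a_k = 0, 3, 0, -9/2, 0, 81/40, 0, -243/560, …
L₀ from L_f via x↦r, Dx↦r'^{-1}Dx.
Derive L from L₀ (diff closure).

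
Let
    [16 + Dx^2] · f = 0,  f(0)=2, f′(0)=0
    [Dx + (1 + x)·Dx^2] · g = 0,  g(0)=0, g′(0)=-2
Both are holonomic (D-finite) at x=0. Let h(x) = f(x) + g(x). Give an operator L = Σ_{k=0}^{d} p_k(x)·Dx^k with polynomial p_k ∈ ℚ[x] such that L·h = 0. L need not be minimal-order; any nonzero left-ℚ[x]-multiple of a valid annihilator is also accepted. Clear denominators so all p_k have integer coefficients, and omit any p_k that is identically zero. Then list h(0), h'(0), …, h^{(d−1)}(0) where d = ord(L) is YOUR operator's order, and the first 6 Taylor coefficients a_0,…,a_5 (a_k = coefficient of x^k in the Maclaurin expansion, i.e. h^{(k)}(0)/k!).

f: a_k = 2, 0, -16, 0, 64/3, 0, …
g: a_k = 0, -2, 1, -2/3, 1/2, -2/5, …
L₀ := lclm(L_f,L_g); ord L₀ ≤ 2+2.
L = (176 + 256·x + 128·x^2)·Dx + (144 + 400·x + 384·x^2 + 128·x^3)·Dx^2 + (11 + 16·x + 8·x^2)·Dx^3 + (9 + 25·x + 24·x^2 + 8·x^3)·Dx^4  (order 4).
h: a_k = 2, -2, -15, -2/3, 131/6, -2/5, …
ICs: h(0) = 2, h′(0) = -2, h′′(0) = -30, h′′′(0) = -4.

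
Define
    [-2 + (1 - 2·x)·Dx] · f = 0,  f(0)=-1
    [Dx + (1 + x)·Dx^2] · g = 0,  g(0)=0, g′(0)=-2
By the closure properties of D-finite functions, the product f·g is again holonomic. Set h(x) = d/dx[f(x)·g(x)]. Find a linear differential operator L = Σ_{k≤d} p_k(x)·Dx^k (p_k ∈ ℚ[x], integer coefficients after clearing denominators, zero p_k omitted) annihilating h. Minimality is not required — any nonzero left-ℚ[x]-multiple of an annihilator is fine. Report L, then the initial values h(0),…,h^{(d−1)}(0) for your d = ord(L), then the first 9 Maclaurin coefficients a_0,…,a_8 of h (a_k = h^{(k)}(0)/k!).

L = 8 + (4 + 10·x)·Dx + (-1 + x + 2·x^2)·Dx^2  (order 2).
h: a_k = 2, 6, 20, 154/3, 391/3, 1554/5, 3636/5, 58106/35, 261617/70, …
ICs: h(0) = 2, h′(0) = 6.

f: a_k = -1, -2, -4, -8, -16, -32, -64, -128, -256, …
g: a_k = 0, -2, 1, -2/3, 1/2, -2/5, 1/3, -2/7, 1/4, …
Sym-product of L_f,L_g gives L₀ (≤ ord 2).
Differentiate: ansatz ord ≤ ord L₀ ⇒ L.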